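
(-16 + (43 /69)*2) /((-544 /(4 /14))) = 509 /65688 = 0.01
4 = 4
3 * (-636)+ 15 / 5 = -1905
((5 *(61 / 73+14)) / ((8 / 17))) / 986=5415 / 33872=0.16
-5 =-5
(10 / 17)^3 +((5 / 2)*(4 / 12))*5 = 128825 / 29478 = 4.37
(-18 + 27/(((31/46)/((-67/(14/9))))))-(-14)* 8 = -354065/217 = -1631.64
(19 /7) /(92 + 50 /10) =19 /679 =0.03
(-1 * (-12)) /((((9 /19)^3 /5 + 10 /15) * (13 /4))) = 4938480 /920101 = 5.37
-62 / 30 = -31 / 15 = -2.07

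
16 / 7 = 2.29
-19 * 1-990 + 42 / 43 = -1008.02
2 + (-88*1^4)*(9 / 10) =-386 / 5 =-77.20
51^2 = 2601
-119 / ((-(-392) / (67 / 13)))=-1139 / 728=-1.56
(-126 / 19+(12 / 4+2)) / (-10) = 31 / 190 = 0.16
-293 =-293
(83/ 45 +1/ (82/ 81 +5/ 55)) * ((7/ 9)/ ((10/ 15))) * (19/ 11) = 8091986/ 1459755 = 5.54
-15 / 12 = -5 / 4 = -1.25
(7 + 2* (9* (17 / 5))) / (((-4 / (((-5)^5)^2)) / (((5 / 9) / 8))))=-3330078125 / 288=-11562771.27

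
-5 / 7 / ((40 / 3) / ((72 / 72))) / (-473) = 3 / 26488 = 0.00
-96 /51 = -32 /17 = -1.88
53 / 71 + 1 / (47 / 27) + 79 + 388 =1562787 / 3337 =468.32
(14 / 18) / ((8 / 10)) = 35 / 36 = 0.97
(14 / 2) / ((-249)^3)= -7 / 15438249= -0.00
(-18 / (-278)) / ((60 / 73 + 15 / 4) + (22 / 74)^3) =133116084 / 9453446573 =0.01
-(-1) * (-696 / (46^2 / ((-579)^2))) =-58331934 / 529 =-110268.31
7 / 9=0.78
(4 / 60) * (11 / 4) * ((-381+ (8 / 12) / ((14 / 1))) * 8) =-35200 / 63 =-558.73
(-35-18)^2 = 2809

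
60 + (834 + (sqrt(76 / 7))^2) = 6334 / 7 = 904.86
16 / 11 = 1.45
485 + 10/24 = 5825/12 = 485.42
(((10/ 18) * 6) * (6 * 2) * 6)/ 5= 48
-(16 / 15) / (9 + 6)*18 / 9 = -32 / 225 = -0.14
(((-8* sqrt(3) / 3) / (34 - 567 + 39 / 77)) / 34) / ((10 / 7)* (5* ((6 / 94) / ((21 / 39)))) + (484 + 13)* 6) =177331* sqrt(3) / 3591204206148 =0.00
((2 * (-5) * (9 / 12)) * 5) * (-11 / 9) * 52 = 7150 / 3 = 2383.33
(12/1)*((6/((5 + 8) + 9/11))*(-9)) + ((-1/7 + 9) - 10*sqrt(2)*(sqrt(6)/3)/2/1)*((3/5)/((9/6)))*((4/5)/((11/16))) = -1564391/36575 - 256*sqrt(3)/165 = -45.46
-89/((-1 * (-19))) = -89/19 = -4.68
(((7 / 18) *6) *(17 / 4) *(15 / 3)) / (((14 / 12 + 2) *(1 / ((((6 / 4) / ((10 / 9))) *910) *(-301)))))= -440036415 / 76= -5789952.83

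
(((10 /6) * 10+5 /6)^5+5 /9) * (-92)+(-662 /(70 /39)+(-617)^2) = -379562706343 /2520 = -150620121.56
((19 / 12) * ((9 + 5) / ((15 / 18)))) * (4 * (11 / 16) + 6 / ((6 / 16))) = 1995 / 4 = 498.75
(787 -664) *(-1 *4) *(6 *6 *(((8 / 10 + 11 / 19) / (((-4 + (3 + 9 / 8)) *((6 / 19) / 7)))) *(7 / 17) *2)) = -303182208 / 85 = -3566849.51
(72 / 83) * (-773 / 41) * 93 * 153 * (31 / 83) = -24549805944 / 282449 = -86917.66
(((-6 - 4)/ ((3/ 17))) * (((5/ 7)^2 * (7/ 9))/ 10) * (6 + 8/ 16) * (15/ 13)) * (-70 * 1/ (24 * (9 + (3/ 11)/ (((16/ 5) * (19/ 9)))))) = 4441250/ 816237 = 5.44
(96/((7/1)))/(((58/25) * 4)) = 300/203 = 1.48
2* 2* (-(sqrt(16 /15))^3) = -256* sqrt(15) /225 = -4.41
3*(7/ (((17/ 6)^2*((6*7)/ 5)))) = 90/ 289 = 0.31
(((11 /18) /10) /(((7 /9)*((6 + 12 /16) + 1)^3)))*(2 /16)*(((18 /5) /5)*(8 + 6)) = 792 /3723875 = 0.00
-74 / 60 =-37 / 30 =-1.23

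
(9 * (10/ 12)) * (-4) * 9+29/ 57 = -15361/ 57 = -269.49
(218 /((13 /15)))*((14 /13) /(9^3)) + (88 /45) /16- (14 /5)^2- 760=-1575630299 /2053350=-767.35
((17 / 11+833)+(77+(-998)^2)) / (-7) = -10966071 / 77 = -142416.51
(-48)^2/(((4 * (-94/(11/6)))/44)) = -23232/47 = -494.30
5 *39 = 195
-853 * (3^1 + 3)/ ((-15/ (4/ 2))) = 3412/ 5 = 682.40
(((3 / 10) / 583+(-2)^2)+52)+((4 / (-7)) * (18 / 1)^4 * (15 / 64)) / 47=-466346543 / 1918070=-243.13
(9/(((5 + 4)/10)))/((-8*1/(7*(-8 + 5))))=105/4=26.25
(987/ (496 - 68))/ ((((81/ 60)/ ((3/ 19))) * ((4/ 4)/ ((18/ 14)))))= 705/ 2033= 0.35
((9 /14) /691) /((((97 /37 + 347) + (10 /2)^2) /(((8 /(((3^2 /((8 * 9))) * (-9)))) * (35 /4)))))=-1480 /9577951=-0.00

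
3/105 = 1/35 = 0.03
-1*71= -71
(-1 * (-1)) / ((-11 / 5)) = -5 / 11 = -0.45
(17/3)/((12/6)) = 17/6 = 2.83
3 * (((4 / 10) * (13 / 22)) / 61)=39 / 3355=0.01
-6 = -6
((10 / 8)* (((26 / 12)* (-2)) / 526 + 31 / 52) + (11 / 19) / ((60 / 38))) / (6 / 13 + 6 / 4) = 100433 / 178840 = 0.56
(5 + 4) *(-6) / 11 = -54 / 11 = -4.91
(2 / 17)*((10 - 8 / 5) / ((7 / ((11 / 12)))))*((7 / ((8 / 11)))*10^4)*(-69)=-14610750 / 17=-859455.88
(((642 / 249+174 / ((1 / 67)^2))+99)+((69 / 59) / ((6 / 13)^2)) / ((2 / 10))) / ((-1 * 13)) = -60093.46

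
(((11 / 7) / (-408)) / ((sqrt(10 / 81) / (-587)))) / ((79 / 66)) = 639243 * sqrt(10) / 376040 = 5.38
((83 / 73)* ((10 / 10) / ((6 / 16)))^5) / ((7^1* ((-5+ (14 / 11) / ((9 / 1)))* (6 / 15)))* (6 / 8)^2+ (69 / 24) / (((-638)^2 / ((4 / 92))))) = -20.04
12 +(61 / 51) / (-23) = 14015 / 1173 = 11.95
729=729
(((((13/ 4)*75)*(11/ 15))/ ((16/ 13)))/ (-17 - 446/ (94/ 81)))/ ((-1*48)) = 436865/ 57944064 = 0.01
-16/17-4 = -84/17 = -4.94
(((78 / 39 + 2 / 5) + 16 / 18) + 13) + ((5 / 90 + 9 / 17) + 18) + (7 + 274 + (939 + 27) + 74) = 2074487 / 1530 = 1355.87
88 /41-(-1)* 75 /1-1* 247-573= -30457 /41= -742.85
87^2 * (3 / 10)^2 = 68121 / 100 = 681.21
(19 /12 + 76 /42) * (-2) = -95 /14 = -6.79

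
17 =17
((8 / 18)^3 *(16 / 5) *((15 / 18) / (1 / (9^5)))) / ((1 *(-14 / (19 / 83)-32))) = -43776 / 295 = -148.39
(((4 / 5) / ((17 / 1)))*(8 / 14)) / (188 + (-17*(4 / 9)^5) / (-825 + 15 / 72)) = 311699988 / 2179176684209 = 0.00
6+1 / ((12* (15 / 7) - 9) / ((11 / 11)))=709 / 117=6.06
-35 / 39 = -0.90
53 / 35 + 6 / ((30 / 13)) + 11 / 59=8881 / 2065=4.30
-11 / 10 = -1.10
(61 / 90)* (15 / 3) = 3.39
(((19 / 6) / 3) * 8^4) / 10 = 19456 / 45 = 432.36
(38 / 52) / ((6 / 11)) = 209 / 156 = 1.34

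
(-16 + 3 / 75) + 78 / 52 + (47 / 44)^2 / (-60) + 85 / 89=-699069757 / 51691200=-13.52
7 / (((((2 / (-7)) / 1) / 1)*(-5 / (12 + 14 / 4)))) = 1519 / 20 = 75.95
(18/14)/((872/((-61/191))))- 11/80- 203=-203.14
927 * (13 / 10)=12051 / 10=1205.10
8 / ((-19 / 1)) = -8 / 19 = -0.42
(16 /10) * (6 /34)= 24 /85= 0.28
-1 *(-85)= 85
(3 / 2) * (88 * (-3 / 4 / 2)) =-99 / 2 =-49.50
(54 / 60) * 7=63 / 10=6.30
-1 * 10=-10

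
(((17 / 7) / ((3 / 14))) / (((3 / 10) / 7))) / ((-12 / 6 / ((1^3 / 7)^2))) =-170 / 63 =-2.70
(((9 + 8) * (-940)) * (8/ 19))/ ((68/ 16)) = -30080/ 19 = -1583.16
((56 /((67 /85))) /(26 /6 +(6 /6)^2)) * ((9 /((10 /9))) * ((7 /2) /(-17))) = -11907 /536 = -22.21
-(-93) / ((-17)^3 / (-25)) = 2325 / 4913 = 0.47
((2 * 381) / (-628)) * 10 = -1905 / 157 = -12.13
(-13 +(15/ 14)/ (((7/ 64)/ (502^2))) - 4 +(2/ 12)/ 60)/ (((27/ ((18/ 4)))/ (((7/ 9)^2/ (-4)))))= -43545991369/ 699840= -62222.78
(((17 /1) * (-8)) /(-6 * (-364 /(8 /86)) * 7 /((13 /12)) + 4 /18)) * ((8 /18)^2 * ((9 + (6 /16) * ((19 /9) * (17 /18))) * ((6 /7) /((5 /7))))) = -33688 /16263585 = -0.00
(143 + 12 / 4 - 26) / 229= 120 / 229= 0.52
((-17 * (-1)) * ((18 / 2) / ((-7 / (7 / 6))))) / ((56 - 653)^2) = -0.00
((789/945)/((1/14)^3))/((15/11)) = 1134056/675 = 1680.08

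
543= 543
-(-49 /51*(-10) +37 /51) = -31 /3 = -10.33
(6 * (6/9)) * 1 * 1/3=4/3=1.33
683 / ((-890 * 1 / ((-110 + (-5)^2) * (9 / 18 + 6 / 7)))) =220609 / 2492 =88.53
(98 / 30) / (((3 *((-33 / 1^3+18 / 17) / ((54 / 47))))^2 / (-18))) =-3058776 / 361845245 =-0.01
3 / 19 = 0.16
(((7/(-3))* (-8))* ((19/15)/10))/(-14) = -38/225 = -0.17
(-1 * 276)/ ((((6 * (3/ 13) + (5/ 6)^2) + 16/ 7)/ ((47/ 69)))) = -615888/ 14299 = -43.07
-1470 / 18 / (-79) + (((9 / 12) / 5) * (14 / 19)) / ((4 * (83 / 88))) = 1986572 / 1868745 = 1.06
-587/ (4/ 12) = -1761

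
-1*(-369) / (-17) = -369 / 17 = -21.71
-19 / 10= -1.90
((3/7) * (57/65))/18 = 19/910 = 0.02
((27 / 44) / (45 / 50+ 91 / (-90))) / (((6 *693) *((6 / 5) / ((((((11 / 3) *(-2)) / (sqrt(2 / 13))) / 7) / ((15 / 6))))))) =sqrt(26) / 4312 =0.00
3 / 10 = 0.30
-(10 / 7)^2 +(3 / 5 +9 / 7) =-38 / 245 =-0.16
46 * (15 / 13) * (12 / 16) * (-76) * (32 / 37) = -1258560 / 481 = -2616.55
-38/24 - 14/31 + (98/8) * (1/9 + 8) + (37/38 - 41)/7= 6798605/74214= 91.61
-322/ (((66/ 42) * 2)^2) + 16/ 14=-31.46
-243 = -243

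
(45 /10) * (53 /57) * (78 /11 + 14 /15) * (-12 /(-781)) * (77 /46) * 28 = 41261136 /1706485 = 24.18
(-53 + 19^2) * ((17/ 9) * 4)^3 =96845056/ 729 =132846.44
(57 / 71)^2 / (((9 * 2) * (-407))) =-361 / 4103374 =-0.00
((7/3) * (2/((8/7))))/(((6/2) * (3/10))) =245/54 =4.54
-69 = -69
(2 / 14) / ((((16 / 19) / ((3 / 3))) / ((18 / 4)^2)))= 1539 / 448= 3.44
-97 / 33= -2.94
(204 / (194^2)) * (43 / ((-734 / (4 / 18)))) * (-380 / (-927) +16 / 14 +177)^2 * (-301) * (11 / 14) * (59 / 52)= 27385414477836113897 / 45364870464096456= 603.67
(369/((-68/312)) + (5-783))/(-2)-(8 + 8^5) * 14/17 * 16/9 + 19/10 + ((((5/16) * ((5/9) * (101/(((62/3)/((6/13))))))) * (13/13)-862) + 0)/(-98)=-22594208196281/483406560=-46739.56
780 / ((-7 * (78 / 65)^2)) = -1625 / 21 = -77.38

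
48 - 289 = -241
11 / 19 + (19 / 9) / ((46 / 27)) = 1589 / 874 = 1.82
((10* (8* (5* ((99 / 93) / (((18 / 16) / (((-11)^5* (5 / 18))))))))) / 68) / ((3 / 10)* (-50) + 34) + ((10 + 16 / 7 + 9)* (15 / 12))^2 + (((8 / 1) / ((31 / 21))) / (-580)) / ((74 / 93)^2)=-521623342421795153 / 42074163799920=-12397.71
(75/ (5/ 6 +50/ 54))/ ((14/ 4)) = 12.18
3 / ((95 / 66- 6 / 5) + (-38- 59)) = -990 / 31931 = -0.03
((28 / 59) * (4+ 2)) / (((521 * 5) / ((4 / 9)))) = 224 / 461085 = 0.00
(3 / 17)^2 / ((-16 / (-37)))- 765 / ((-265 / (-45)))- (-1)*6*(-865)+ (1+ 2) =-1303007055 / 245072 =-5316.83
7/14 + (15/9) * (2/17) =71/102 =0.70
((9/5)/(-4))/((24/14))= -21/80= -0.26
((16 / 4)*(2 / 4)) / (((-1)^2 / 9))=18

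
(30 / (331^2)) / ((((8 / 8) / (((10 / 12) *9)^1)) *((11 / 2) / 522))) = 234900 / 1205171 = 0.19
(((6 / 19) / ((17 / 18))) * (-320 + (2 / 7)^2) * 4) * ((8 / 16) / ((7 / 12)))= -40632192 / 110789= -366.75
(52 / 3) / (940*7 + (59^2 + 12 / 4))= 13 / 7548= 0.00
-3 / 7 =-0.43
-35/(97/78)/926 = -0.03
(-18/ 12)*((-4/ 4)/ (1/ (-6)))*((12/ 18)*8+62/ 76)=-2103/ 38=-55.34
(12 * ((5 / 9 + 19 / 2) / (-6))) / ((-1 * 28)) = 181 / 252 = 0.72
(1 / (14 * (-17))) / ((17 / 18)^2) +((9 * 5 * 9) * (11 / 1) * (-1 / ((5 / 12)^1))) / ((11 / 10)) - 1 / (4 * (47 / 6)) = -31422487281 / 3232754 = -9720.04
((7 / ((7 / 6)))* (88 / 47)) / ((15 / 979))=172304 / 235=733.21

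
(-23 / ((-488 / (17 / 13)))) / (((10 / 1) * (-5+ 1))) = -391 / 253760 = -0.00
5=5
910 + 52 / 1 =962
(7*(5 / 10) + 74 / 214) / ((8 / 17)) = 8.17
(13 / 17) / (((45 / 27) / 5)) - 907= -15380 / 17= -904.71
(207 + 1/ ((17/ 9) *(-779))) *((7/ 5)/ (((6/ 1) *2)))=1599087/ 66215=24.15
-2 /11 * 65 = -130 /11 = -11.82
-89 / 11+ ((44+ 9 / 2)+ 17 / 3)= 3041 / 66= 46.08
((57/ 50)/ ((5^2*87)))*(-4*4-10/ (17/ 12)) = -0.01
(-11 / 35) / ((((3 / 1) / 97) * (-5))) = 1067 / 525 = 2.03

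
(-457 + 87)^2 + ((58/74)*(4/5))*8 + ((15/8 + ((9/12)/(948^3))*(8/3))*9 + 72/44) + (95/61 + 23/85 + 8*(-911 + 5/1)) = 12952685551341061643/99883942704480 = 129677.36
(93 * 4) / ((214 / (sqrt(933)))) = 53.10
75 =75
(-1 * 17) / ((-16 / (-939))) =-15963 / 16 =-997.69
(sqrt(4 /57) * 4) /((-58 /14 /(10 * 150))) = -28000 * sqrt(57) /551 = -383.66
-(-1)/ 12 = 1/ 12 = 0.08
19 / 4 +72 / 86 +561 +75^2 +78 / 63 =22368485 / 3612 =6192.83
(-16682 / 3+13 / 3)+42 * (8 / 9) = -5519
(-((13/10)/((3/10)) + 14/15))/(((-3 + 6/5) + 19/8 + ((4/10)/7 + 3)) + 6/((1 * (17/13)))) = -75208/117387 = -0.64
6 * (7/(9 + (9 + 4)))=1.91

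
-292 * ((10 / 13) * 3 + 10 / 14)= -80300 / 91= -882.42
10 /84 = 0.12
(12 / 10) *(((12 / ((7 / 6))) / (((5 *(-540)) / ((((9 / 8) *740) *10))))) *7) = -1332 / 5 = -266.40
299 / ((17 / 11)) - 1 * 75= 118.47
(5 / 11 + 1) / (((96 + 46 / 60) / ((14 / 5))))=1344 / 31933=0.04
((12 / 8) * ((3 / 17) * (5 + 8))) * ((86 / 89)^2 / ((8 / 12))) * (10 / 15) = 432666 / 134657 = 3.21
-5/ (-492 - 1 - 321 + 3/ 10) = 50/ 8137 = 0.01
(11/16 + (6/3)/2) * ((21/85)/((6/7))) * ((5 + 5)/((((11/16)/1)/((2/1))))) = 2646/187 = 14.15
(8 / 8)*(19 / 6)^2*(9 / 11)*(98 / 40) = 17689 / 880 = 20.10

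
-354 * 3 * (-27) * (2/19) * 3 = 172044/19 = 9054.95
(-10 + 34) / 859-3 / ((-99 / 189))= 54381 / 9449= 5.76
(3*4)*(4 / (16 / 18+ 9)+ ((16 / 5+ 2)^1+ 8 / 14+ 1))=268236 / 3115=86.11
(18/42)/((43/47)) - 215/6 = -63869/1806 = -35.36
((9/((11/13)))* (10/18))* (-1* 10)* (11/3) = -650/3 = -216.67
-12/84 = -1/7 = -0.14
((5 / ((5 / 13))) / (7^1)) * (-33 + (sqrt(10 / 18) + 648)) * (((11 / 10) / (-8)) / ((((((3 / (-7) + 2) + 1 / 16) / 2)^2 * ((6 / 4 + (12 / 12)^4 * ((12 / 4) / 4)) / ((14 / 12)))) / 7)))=-855.08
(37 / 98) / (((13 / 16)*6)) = 148 / 1911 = 0.08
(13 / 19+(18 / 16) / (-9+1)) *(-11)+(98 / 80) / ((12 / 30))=-3547 / 1216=-2.92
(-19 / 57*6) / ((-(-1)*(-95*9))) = 2 / 855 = 0.00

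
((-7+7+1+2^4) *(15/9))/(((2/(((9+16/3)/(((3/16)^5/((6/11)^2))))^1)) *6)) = 3832545280/88209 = 43448.46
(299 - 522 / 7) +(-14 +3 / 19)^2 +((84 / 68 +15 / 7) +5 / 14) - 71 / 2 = 16507758 / 42959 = 384.27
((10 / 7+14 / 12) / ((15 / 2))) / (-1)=-109 / 315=-0.35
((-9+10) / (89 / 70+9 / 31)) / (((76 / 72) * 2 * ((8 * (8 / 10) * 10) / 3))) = 29295 / 2060512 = 0.01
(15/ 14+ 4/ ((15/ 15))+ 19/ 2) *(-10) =-1020/ 7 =-145.71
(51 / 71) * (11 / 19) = 561 / 1349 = 0.42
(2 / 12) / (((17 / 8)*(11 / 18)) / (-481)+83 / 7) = 80808 / 5747603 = 0.01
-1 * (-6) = 6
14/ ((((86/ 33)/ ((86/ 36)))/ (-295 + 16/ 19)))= -143451/ 38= -3775.03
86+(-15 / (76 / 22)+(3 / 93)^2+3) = 84.66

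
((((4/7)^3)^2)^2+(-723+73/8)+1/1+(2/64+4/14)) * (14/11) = -315606516559547/348009506768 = -906.89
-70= -70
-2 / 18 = -1 / 9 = -0.11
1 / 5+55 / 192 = 467 / 960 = 0.49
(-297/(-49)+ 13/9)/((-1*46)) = -1655/10143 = -0.16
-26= -26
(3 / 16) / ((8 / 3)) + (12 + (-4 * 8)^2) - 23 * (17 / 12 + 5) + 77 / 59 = 20159129 / 22656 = 889.79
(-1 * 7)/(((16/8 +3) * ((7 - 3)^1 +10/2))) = -7/45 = -0.16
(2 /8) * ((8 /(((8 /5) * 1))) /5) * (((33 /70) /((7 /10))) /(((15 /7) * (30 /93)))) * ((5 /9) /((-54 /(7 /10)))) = -341 /194400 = -0.00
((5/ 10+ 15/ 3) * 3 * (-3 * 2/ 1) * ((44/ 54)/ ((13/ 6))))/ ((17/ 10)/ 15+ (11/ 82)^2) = -244081200/ 860977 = -283.49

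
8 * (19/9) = 152/9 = 16.89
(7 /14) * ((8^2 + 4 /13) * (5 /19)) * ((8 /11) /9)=80 /117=0.68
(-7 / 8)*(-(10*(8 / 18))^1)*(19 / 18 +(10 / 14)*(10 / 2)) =2915 / 162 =17.99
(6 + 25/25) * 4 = 28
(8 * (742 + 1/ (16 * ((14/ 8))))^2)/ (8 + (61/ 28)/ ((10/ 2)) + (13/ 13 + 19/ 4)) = 2158418645/ 6951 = 310519.15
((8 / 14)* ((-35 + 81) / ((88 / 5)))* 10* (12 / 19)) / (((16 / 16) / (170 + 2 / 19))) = 44601600 / 27797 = 1604.55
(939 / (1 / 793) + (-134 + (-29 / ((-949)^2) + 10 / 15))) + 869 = 2013823088801 / 2701803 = 745362.67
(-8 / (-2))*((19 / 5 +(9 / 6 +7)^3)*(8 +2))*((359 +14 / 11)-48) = 7718445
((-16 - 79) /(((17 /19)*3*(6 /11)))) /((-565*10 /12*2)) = 3971 /57630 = 0.07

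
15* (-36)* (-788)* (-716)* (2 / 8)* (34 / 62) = -1294857360 / 31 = -41769592.26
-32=-32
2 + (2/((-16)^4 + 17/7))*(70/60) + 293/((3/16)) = 2153461735/1376307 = 1564.67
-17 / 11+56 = 599 / 11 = 54.45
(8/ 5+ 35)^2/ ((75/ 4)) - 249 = -110973/ 625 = -177.56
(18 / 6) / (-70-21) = -3 / 91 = -0.03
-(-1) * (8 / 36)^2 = 4 / 81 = 0.05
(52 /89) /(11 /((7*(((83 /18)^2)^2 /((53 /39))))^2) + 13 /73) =70800076574607540785716 /21579721201641385460189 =3.28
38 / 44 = 19 / 22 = 0.86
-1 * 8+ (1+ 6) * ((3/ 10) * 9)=109/ 10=10.90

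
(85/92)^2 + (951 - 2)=8039561/8464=949.85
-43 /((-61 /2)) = 86 /61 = 1.41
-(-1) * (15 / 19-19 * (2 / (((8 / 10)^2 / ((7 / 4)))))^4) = -338562786985 / 19922944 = -16993.61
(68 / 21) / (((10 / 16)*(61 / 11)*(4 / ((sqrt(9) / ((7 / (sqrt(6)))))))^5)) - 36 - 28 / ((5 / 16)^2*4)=-107.68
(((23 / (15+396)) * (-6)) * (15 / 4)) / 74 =-345 / 20276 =-0.02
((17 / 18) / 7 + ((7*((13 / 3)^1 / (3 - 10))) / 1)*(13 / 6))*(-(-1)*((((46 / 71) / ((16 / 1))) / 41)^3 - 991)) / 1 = 810767398493780695 / 88408621167104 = 9170.68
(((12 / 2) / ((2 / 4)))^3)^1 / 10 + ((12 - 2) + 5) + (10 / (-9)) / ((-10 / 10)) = 8501 / 45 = 188.91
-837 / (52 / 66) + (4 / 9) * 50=-243389 / 234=-1040.12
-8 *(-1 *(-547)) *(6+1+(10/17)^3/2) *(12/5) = -1832196192/24565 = -74585.64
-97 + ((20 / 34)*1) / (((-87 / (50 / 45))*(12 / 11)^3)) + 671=3300668773 / 5750352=573.99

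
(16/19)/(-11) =-16/209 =-0.08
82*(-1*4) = -328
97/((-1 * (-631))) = 97/631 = 0.15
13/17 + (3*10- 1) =506/17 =29.76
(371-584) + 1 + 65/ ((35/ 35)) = -147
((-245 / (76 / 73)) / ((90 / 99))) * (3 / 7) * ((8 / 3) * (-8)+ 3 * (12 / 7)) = 68255 / 38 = 1796.18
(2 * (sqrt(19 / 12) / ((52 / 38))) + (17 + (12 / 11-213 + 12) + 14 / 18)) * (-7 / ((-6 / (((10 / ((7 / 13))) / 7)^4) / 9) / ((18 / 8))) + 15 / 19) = -5797470860285 / 27176919 + 6109031465 * sqrt(57) / 21412118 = -211169.31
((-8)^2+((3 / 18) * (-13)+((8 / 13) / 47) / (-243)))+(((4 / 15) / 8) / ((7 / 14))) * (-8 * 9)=84679021 / 1484730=57.03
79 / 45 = 1.76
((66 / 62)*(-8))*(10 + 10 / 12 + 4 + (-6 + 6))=-3916 / 31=-126.32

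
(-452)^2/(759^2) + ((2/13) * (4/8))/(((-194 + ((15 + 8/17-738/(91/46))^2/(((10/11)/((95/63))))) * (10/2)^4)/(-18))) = 8166579142318091083172/23027504196926132140149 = 0.35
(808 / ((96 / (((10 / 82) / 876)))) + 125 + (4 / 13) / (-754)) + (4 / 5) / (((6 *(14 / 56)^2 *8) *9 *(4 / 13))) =3963622393459 / 31684376880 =125.10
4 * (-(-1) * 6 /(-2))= -12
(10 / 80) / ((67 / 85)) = 85 / 536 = 0.16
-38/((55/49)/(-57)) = 106134/55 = 1929.71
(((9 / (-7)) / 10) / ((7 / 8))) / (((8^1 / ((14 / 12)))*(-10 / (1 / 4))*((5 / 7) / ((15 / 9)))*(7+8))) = 1 / 12000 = 0.00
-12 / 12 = -1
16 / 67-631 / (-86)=7.58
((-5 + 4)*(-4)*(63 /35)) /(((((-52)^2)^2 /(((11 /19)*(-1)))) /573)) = -56727 /173650880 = -0.00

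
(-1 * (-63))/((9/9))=63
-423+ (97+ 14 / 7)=-324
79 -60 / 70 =547 / 7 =78.14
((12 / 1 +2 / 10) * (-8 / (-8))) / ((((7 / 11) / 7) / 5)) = 671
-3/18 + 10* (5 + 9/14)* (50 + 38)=208553/42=4965.55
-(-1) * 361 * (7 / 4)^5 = 6067327 / 1024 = 5925.12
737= 737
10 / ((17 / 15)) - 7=31 / 17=1.82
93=93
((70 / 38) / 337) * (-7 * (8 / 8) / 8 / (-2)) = 245 / 102448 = 0.00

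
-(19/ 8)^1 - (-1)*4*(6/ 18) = -1.04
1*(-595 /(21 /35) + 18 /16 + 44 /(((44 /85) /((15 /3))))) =-13573 /24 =-565.54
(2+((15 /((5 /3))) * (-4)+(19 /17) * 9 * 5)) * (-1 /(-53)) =277 /901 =0.31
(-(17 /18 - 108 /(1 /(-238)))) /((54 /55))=-25447895 /972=-26180.96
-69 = -69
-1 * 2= -2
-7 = -7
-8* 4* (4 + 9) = -416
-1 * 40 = -40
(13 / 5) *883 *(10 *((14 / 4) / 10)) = 80353 / 10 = 8035.30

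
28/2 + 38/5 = 108/5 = 21.60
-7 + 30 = 23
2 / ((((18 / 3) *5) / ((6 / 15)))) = 2 / 75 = 0.03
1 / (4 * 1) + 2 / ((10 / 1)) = 9 / 20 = 0.45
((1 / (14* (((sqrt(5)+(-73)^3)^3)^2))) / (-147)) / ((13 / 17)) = -306873350497577779841973278651919 / 1673826573067738105008831802188978248951444190058969635054773402206592 - 443724206367204490561222393* sqrt(5) / 156921241225100447344577981455216710839197892818028403286385006456868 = -0.00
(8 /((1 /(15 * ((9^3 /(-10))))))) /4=-2187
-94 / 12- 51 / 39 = -713 / 78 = -9.14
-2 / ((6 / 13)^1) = -13 / 3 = -4.33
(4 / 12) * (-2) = -2 / 3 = -0.67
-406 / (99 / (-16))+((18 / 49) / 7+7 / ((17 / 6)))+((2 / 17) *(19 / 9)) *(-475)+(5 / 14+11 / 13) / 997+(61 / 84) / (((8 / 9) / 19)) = -8214882670705 / 239423472288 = -34.31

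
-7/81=-0.09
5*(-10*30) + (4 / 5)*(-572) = -9788 / 5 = -1957.60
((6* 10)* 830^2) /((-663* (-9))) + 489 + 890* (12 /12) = 16520831 /1989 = 8306.10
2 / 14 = 1 / 7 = 0.14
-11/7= -1.57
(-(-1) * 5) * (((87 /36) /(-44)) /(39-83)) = 145 /23232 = 0.01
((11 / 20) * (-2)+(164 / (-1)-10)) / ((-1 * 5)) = 1751 / 50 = 35.02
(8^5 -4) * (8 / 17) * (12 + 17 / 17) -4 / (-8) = 6814929 / 34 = 200439.09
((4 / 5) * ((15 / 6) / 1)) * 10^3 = 2000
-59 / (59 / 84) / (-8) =21 / 2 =10.50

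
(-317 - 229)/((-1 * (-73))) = -546/73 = -7.48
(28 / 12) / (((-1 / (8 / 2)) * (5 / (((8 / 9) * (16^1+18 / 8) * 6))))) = -8176 / 45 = -181.69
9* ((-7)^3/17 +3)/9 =-292/17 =-17.18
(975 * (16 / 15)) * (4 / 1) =4160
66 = 66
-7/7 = -1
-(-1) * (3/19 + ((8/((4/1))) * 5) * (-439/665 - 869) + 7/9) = -10408712/1197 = -8695.67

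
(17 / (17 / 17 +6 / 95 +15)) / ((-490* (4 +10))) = -323 / 2093672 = -0.00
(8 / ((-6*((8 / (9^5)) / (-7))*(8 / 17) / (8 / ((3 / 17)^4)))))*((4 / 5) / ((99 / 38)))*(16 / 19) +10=17174590822 / 55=312265287.67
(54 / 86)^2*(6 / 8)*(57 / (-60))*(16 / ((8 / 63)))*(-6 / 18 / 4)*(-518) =-226006767 / 147920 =-1527.90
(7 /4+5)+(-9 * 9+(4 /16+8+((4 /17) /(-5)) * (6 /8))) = -5613 /85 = -66.04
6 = 6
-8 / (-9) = 8 / 9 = 0.89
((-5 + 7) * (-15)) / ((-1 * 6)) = 5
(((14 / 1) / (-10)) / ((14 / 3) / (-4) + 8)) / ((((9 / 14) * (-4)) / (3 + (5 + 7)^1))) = 49 / 41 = 1.20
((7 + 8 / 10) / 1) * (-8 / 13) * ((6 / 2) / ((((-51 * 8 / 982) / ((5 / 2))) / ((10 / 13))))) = 14730 / 221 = 66.65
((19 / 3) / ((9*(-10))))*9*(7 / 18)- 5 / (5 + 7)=-179 / 270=-0.66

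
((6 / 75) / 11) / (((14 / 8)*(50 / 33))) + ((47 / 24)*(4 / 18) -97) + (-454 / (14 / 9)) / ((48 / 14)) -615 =-752869283 / 945000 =-796.69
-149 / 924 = -0.16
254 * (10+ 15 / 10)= 2921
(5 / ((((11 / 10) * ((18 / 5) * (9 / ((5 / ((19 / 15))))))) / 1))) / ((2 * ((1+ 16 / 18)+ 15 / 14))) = 0.09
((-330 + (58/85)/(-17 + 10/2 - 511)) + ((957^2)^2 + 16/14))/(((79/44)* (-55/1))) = -1044062258496293476/122918075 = -8493968511.11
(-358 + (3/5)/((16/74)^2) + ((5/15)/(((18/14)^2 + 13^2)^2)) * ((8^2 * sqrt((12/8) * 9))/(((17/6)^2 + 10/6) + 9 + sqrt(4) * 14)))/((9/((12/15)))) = -110453/3600 + 307328 * sqrt(6)/146925796205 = -30.68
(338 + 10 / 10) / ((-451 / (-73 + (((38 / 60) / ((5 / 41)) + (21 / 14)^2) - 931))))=33783271 / 45100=749.07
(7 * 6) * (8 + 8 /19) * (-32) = -215040 /19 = -11317.89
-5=-5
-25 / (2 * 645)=-5 / 258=-0.02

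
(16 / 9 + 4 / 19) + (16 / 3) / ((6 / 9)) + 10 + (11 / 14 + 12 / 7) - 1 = 7349 / 342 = 21.49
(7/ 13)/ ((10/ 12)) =42/ 65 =0.65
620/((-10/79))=-4898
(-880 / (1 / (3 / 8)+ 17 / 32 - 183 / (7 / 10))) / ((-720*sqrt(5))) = -2464*sqrt(5) / 2602965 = -0.00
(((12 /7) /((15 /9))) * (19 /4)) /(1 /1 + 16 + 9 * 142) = 171 /45325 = 0.00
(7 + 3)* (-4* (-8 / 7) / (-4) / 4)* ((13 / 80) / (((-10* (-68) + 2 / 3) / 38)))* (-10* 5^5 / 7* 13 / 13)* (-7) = -11578125 / 14294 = -810.00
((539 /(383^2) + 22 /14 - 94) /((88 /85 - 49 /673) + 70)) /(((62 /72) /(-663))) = 129578987535449400 /129217130355817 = 1002.80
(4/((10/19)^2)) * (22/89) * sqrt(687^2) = 5456154/2225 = 2452.20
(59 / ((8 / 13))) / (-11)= -767 / 88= -8.72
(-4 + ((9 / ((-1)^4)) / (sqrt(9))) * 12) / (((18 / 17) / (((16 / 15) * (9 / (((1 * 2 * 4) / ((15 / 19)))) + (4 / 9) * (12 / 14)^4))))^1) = 24884192 / 684285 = 36.37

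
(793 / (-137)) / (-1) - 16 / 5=1773 / 685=2.59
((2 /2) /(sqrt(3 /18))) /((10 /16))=8 * sqrt(6) /5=3.92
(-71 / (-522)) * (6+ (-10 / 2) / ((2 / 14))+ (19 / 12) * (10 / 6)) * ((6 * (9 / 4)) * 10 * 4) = -336895 / 174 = -1936.18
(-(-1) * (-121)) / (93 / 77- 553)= 9317 / 42488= 0.22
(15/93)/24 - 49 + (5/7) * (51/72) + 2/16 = -83957/1736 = -48.36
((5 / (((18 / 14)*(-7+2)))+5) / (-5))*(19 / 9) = -722 / 405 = -1.78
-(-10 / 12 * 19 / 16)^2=-9025 / 9216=-0.98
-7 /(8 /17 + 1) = -119 /25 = -4.76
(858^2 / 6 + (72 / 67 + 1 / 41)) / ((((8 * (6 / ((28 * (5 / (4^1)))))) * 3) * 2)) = 11796520295 / 791136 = 14910.86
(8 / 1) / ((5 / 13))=104 / 5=20.80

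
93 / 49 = 1.90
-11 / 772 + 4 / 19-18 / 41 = -145985 / 601388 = -0.24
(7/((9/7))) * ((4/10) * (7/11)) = 686/495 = 1.39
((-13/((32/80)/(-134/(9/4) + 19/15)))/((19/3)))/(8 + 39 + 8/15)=170495/27094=6.29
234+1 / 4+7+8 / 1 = 997 / 4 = 249.25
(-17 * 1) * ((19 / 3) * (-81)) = 8721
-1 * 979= -979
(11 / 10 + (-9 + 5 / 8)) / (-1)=291 / 40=7.28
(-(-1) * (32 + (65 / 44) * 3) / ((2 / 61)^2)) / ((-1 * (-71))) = 5964763 / 12496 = 477.33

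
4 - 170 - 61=-227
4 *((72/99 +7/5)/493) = 468/27115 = 0.02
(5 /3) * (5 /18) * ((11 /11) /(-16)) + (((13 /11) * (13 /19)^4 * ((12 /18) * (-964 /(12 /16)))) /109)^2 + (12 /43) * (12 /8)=12342390857891946346727 /2721263688223170067296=4.54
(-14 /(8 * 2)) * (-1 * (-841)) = -5887 /8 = -735.88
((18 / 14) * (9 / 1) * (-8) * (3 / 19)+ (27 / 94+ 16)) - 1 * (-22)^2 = -6030081 / 12502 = -482.33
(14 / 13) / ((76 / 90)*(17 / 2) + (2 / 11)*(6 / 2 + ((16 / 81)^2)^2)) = 33145975170 / 237717296011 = 0.14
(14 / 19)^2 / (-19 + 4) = -196 / 5415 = -0.04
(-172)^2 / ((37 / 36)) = 1065024 / 37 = 28784.43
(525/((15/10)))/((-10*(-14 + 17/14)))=490/179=2.74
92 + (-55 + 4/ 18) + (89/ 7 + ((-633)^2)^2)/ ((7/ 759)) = 7677099430758431/ 441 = 17408388731878.53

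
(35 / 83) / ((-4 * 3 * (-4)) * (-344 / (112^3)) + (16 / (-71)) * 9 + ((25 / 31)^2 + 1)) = -26211620960 / 24214513541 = -1.08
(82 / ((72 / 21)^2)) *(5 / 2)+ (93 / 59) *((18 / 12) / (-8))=582611 / 33984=17.14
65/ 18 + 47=911/ 18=50.61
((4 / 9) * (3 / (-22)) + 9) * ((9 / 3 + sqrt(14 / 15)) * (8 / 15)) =472 * sqrt(210) / 1485 + 472 / 33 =18.91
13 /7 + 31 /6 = 295 /42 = 7.02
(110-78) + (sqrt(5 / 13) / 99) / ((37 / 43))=43*sqrt(65) / 47619 + 32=32.01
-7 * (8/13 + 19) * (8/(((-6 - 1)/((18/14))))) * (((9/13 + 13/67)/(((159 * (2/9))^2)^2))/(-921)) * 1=-23918490/192000076264087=-0.00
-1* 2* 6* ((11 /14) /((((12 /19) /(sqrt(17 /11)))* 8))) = -19* sqrt(187) /112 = -2.32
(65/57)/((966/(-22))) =-715/27531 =-0.03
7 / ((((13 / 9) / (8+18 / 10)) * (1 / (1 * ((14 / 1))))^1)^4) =569785133.94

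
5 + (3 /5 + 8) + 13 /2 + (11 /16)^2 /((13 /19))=345959 /16640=20.79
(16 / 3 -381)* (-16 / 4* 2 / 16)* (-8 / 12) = -1127 / 9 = -125.22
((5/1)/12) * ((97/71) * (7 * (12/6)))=3395/426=7.97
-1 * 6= -6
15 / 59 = 0.25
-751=-751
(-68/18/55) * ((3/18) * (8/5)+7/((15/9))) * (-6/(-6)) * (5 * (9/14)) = -1139/1155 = -0.99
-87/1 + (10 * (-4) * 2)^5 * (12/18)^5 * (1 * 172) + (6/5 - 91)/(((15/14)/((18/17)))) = -7665090578149913/103275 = -74220194414.43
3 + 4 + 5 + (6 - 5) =13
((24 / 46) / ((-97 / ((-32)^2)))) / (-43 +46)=-4096 / 2231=-1.84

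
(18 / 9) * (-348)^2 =242208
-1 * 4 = -4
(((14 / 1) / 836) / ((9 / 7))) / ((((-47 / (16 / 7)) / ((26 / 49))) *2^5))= -13 / 1237698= -0.00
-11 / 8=-1.38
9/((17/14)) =126/17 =7.41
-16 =-16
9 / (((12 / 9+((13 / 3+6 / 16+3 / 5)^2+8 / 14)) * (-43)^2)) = 0.00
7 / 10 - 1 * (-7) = 77 / 10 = 7.70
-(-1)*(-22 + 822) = 800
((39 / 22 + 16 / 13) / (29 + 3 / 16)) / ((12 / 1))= 1718 / 200343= 0.01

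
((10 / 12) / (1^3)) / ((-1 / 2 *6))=-5 / 18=-0.28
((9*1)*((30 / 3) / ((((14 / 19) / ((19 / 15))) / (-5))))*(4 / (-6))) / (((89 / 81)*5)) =93.87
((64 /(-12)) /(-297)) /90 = 8 /40095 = 0.00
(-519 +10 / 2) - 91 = -605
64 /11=5.82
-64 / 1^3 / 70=-32 / 35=-0.91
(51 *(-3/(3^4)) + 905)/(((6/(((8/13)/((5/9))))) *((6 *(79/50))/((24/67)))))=1300480/206427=6.30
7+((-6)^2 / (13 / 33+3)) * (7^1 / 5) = 437 / 20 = 21.85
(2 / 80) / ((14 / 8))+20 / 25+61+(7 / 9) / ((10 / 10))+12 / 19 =756787 / 11970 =63.22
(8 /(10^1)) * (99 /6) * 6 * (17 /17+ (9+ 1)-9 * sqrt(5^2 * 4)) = -6256.80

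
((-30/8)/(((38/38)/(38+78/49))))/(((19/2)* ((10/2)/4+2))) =-58200/12103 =-4.81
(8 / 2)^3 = 64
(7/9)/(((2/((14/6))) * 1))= 49/54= 0.91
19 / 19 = 1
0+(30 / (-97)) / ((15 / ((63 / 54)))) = -7 / 291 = -0.02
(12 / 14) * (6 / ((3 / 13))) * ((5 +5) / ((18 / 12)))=1040 / 7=148.57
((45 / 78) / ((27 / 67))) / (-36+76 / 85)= -28475 / 698256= -0.04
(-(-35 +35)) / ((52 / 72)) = 0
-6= -6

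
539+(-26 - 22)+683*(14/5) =12017/5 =2403.40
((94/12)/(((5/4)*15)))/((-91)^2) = 94/1863225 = 0.00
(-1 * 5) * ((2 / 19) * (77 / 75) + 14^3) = -3910354 / 285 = -13720.54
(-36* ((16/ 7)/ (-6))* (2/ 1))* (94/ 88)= 2256/ 77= 29.30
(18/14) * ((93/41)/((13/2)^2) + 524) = 32680512/48503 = 673.78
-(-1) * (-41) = -41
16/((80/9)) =9/5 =1.80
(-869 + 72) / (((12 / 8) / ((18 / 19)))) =-9564 / 19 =-503.37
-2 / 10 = -1 / 5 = -0.20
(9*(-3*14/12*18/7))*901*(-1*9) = 656829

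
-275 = -275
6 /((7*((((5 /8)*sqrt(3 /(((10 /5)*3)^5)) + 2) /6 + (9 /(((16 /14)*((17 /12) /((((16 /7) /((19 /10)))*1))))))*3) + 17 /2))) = 108019028238336 /3641443302711641 - 5408415360*sqrt(2) /3641443302711641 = 0.03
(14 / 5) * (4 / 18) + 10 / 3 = 178 / 45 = 3.96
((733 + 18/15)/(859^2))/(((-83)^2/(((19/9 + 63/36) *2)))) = 0.00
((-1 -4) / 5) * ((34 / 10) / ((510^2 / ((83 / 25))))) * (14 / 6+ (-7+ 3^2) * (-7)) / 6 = 581 / 6885000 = 0.00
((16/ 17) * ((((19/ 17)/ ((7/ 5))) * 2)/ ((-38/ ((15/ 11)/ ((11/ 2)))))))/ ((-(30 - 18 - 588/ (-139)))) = 6950/ 11504801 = 0.00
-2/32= -1/16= -0.06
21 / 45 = 0.47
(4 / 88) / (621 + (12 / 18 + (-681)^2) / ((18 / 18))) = 3 / 30649256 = 0.00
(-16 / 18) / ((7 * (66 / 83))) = -332 / 2079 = -0.16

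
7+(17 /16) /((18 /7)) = 2135 /288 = 7.41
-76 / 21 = -3.62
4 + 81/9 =13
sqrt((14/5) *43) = sqrt(3010)/5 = 10.97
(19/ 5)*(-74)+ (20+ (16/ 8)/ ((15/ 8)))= -3902/ 15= -260.13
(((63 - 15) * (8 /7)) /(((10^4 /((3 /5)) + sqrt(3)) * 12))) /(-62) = -2400000 /542499994141 + 144 * sqrt(3) /542499994141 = -0.00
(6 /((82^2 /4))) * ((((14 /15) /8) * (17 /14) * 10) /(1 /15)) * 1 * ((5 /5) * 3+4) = 1785 /3362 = 0.53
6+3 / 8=51 / 8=6.38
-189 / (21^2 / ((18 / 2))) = -27 / 7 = -3.86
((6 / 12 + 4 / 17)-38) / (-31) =1267 / 1054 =1.20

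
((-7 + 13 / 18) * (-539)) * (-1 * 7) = -426349 / 18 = -23686.06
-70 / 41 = -1.71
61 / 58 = 1.05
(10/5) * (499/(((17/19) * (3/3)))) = 18962/17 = 1115.41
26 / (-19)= -1.37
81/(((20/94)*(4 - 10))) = -1269/20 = -63.45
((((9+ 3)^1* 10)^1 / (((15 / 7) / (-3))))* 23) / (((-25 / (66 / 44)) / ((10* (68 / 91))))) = 112608 / 65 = 1732.43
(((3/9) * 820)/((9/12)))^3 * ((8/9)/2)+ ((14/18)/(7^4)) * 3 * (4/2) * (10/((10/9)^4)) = 24207260686348907/1125211500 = 21513520.51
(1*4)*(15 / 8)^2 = 14.06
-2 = -2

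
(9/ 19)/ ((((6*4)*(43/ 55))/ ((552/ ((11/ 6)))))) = 6210/ 817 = 7.60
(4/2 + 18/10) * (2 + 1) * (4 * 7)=1596/5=319.20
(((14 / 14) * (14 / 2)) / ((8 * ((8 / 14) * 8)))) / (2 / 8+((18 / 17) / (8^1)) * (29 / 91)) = 0.66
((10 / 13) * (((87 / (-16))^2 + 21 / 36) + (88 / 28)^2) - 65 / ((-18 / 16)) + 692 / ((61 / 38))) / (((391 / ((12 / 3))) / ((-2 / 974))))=-23261228729 / 2130921610272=-0.01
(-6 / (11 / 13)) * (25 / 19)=-1950 / 209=-9.33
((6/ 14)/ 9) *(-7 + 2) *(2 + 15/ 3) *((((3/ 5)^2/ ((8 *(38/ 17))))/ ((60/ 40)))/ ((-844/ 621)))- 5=-3196643/ 641440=-4.98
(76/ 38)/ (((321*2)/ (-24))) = -8/ 107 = -0.07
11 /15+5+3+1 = 146 /15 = 9.73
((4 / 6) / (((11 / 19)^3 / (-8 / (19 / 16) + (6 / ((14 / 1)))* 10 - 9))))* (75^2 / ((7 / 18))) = -37111702500 / 65219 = -569032.07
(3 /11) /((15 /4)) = 4 /55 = 0.07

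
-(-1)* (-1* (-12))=12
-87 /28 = -3.11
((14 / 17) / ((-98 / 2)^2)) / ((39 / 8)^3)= 1024 / 345889089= 0.00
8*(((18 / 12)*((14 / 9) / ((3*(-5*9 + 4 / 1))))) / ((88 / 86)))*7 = -4214 / 4059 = -1.04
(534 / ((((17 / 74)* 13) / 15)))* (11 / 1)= 6520140 / 221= 29502.90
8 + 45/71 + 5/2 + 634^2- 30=57075073/142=401937.13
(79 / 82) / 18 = 79 / 1476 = 0.05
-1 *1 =-1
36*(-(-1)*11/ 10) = 198/ 5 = 39.60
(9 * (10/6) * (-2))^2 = 900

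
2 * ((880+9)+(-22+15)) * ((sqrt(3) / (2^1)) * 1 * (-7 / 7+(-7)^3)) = -303408 * sqrt(3) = -525518.07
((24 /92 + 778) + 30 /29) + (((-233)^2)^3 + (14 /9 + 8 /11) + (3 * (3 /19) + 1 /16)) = 3211960074754257560995 /20074032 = 160005726540351.11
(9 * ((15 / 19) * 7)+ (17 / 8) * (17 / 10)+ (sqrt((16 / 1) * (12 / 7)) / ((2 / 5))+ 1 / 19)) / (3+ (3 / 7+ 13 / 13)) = 20 * sqrt(21) / 31+ 568197 / 47120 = 15.02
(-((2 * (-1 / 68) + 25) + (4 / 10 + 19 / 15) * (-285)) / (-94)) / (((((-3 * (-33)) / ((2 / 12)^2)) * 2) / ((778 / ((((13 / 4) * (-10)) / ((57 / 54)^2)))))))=15025903 / 838758240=0.02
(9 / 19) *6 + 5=149 / 19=7.84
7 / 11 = 0.64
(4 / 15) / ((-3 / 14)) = -1.24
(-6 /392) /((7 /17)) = -51 /1372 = -0.04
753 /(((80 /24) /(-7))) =-15813 /10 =-1581.30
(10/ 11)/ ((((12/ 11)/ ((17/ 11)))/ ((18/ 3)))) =85/ 11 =7.73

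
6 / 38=3 / 19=0.16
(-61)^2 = 3721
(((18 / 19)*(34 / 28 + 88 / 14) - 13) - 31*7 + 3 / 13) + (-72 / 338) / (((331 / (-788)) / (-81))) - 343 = -644869209 / 1062841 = -606.74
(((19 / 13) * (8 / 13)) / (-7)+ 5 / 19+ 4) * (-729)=-67749615 / 22477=-3014.18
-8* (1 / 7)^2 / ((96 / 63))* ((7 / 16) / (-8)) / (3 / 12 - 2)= -3 / 896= -0.00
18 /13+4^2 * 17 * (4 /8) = 1786 /13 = 137.38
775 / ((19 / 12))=9300 / 19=489.47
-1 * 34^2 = -1156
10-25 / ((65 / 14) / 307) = -1643.08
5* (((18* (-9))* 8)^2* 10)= 83980800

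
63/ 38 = 1.66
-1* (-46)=46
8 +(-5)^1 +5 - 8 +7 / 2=7 / 2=3.50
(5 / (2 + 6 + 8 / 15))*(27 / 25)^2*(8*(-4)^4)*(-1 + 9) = 279936 / 25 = 11197.44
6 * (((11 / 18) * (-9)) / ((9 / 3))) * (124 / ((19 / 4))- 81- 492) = 114301 / 19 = 6015.84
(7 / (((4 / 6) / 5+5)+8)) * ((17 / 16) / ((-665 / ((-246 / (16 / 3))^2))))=-6944211 / 3832832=-1.81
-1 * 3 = -3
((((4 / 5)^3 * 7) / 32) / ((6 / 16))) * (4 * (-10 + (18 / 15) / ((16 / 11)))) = -10.96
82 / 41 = 2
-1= -1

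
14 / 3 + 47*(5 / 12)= 97 / 4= 24.25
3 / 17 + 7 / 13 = 158 / 221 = 0.71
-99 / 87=-33 / 29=-1.14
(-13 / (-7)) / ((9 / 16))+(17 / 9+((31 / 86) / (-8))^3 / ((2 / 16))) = 4436501045 / 854859264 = 5.19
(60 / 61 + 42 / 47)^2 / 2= 14482962 / 8219689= 1.76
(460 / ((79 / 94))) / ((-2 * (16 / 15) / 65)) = -5269875 / 316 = -16676.82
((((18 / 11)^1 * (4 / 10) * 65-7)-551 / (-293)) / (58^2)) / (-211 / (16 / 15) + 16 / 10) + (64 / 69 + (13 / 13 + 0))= 5658636870523 / 2935770149499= 1.93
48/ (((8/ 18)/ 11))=1188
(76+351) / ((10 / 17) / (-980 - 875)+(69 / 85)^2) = 648.30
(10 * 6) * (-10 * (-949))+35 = 569435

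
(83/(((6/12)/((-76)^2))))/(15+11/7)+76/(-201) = 337261324/5829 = 57859.21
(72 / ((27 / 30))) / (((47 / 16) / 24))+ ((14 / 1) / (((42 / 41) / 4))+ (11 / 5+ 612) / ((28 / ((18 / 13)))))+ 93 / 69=2183848127 / 2951130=740.00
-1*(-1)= 1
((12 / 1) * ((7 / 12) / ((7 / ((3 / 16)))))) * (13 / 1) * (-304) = -741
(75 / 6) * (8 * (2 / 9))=200 / 9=22.22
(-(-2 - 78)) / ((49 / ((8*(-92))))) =-58880 / 49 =-1201.63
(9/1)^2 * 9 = 729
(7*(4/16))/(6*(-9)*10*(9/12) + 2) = -7/1612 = -0.00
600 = 600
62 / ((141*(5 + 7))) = 31 / 846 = 0.04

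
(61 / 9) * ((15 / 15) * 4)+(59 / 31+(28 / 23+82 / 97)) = 31.08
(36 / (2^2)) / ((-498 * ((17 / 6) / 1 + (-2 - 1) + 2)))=-9 / 913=-0.01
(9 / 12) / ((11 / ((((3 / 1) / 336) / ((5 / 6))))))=9 / 12320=0.00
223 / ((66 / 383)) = 85409 / 66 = 1294.08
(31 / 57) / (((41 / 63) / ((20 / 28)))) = 465 / 779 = 0.60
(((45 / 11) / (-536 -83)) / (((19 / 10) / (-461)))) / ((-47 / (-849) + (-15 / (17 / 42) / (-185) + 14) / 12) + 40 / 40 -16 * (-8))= 110782656450 / 8997780347281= 0.01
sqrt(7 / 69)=sqrt(483) / 69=0.32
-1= -1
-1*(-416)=416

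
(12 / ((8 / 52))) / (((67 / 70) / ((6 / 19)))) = 32760 / 1273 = 25.73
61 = 61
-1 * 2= -2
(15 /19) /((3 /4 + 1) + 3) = 60 /361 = 0.17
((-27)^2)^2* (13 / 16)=6908733 / 16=431795.81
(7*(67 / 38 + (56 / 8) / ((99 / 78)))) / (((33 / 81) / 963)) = 553725963 / 4598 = 120427.57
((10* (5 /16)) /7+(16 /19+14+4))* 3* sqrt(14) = 61569* sqrt(14) /1064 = 216.51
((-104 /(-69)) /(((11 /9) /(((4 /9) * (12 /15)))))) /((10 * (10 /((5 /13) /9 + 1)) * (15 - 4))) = 3904 /9392625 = 0.00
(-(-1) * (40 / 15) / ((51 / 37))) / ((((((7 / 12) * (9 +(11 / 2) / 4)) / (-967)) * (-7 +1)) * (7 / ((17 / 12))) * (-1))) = -1144928 / 109809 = -10.43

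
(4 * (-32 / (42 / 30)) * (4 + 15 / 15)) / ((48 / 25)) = -5000 / 21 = -238.10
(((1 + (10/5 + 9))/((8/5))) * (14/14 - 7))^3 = -91125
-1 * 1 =-1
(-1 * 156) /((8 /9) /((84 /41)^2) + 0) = -1238328 /1681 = -736.66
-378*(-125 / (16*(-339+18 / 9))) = -23625 / 2696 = -8.76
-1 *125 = -125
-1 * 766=-766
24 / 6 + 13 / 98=405 / 98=4.13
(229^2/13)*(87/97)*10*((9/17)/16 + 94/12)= 48809722955/171496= 284611.44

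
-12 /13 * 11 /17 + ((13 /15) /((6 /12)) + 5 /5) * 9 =26523 /1105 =24.00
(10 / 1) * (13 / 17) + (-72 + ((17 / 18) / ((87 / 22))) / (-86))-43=-122895029 / 1144746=-107.36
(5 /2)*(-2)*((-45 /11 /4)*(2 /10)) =45 /44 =1.02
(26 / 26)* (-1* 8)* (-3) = 24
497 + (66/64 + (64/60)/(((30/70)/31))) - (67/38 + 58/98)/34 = 13107434863/22790880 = 575.12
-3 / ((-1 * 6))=1 / 2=0.50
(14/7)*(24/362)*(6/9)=0.09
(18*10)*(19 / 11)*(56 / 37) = 191520 / 407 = 470.57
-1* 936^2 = -876096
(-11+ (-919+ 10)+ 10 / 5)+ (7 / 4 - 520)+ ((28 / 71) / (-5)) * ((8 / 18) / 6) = -55066049 / 38340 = -1436.26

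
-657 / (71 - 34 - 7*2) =-657 / 23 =-28.57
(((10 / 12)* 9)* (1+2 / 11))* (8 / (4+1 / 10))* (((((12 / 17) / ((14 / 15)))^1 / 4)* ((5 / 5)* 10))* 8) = 14040000 / 53669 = 261.60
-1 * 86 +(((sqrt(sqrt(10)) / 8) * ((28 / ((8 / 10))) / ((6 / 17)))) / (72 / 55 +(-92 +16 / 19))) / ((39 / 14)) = -86 - 4352425 * 10^(1 / 4) / 87882912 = -86.09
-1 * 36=-36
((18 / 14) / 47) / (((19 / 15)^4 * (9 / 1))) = 50625 / 42875609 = 0.00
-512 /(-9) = 512 /9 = 56.89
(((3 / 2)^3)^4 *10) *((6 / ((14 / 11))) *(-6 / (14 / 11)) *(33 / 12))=-31830658695 / 401408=-79297.52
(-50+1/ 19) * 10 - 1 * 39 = -10231/ 19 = -538.47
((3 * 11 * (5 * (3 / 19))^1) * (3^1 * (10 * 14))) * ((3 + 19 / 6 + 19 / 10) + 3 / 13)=90791.42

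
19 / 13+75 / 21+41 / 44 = 23883 / 4004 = 5.96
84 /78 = 14 /13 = 1.08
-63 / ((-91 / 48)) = 432 / 13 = 33.23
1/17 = 0.06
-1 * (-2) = 2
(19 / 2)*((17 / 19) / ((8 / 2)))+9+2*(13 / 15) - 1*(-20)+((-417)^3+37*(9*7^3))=-8687695337 / 120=-72397461.14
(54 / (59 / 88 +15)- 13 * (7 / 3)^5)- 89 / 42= -601708879 / 670194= -897.81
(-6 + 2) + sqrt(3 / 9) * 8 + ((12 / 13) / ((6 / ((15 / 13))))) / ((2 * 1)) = -661 / 169 + 8 * sqrt(3) / 3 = 0.71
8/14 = 4/7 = 0.57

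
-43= -43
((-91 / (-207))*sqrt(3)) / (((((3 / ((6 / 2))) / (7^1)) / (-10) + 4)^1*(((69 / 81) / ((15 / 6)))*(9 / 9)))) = 15925*sqrt(3) / 49197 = 0.56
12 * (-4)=-48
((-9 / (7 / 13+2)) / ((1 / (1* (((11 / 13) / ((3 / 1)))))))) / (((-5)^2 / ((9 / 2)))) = -9 / 50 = -0.18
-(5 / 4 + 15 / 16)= -35 / 16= -2.19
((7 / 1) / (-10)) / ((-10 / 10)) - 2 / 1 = -13 / 10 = -1.30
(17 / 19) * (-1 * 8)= -136 / 19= -7.16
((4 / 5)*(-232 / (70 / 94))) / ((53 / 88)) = -3838208 / 9275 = -413.82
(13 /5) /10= 0.26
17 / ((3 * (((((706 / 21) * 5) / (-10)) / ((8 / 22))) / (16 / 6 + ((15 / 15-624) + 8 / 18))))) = 2655604 / 34947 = 75.99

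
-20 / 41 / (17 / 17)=-20 / 41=-0.49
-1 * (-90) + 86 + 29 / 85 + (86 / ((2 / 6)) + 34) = 39809 / 85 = 468.34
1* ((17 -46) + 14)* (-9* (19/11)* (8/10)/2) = 1026/11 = 93.27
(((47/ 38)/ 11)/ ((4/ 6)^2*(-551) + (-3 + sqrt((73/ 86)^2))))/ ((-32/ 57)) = 54567/ 67305568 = 0.00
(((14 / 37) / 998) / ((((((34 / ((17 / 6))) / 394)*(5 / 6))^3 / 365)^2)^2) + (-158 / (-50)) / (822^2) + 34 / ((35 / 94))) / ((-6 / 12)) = -188344041679852585914826200.00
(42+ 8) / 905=10 / 181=0.06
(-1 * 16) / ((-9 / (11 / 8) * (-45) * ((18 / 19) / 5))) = -209 / 729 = -0.29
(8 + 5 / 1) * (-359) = -4667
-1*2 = -2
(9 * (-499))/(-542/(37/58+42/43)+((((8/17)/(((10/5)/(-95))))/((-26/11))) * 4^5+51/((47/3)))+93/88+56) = -16530937672392/34632232775749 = -0.48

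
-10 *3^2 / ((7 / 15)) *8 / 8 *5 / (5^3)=-54 / 7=-7.71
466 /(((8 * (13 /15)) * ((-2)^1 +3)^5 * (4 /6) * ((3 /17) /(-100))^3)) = -715455625000 /39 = -18345016025.64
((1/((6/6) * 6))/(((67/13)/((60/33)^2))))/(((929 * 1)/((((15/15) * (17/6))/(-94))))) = -11050/3185783469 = -0.00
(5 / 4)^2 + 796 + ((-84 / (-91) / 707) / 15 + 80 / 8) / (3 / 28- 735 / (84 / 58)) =797.54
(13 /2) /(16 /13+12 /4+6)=169 /266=0.64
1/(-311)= -1/311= -0.00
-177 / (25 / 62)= -10974 / 25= -438.96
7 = 7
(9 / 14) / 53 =9 / 742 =0.01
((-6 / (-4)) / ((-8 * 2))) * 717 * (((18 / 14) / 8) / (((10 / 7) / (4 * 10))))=-302.48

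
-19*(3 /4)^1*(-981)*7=391419 /4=97854.75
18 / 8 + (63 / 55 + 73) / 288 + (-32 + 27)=-19741 / 7920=-2.49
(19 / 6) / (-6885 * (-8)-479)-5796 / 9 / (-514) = 105494015 / 84194742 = 1.25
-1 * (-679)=679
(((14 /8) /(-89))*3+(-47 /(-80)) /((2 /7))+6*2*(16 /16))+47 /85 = 3522313 /242080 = 14.55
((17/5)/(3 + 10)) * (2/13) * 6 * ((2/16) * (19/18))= 323/10140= 0.03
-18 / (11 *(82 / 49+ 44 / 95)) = -41895 / 54703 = -0.77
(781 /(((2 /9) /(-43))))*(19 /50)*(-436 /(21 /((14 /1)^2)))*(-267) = -62395048568.16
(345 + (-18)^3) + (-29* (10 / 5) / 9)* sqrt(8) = -5487-116* sqrt(2) / 9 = -5505.23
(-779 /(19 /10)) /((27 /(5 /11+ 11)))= -5740 /33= -173.94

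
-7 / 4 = -1.75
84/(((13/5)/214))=89880/13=6913.85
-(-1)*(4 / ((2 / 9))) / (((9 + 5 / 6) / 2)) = 216 / 59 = 3.66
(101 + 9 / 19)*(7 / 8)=1687 / 19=88.79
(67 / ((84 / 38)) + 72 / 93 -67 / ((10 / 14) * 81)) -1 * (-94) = 21782419 / 175770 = 123.93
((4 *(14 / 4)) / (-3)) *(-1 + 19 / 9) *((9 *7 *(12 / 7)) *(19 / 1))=-10640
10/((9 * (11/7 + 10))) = 0.10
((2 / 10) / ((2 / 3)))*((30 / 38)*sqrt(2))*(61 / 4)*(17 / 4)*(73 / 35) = 681309*sqrt(2) / 21280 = 45.28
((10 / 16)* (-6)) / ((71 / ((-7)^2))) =-735 / 284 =-2.59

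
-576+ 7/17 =-575.59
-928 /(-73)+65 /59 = 59497 /4307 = 13.81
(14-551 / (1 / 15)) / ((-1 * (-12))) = -8251 / 12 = -687.58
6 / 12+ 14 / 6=2.83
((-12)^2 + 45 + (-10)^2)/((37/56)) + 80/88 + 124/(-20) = 879353/2035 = 432.11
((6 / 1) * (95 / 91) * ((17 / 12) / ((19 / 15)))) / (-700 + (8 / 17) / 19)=-0.01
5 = 5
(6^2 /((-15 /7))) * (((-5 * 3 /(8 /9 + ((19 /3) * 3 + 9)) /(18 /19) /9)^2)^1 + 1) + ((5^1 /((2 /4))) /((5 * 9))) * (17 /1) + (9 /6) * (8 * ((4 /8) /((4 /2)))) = -245417 /24336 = -10.08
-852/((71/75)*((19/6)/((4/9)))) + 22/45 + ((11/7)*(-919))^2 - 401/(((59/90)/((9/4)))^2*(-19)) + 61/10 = 1216671576661591/583345980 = 2085677.49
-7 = -7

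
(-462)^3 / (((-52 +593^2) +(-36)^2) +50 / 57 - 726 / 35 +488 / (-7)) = -196729200360 / 703842823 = -279.51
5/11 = 0.45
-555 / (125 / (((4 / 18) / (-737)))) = 0.00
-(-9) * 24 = 216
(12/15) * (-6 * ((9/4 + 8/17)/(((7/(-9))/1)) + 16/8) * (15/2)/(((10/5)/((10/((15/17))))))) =2139/7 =305.57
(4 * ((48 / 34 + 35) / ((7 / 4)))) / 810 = 4952 / 48195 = 0.10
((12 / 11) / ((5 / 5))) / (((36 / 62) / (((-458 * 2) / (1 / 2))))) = -113584 / 33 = -3441.94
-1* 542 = -542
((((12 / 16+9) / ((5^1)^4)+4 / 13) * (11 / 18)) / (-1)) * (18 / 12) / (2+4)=-115577 / 2340000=-0.05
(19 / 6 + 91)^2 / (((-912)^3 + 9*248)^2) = 319225 / 20714238625122130176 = 0.00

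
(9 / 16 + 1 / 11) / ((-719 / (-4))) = 115 / 31636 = 0.00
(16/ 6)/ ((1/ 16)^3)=32768/ 3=10922.67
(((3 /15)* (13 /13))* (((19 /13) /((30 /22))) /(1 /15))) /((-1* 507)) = -209 /32955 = -0.01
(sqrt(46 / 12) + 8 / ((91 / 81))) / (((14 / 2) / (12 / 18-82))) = -52704 / 637-122* sqrt(138) / 63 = -105.49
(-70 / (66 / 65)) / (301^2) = -325 / 427119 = -0.00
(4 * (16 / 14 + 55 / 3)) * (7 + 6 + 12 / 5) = 17996 / 15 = 1199.73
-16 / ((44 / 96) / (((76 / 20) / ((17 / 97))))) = -707712 / 935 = -756.91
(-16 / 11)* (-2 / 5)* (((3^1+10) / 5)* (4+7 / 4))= 2392 / 275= 8.70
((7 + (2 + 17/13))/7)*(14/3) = 268/39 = 6.87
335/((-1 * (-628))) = 335/628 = 0.53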